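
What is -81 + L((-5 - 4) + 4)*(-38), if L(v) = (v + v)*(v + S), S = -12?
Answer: -6541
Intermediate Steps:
L(v) = 2*v*(-12 + v) (L(v) = (v + v)*(v - 12) = (2*v)*(-12 + v) = 2*v*(-12 + v))
-81 + L((-5 - 4) + 4)*(-38) = -81 + (2*((-5 - 4) + 4)*(-12 + ((-5 - 4) + 4)))*(-38) = -81 + (2*(-9 + 4)*(-12 + (-9 + 4)))*(-38) = -81 + (2*(-5)*(-12 - 5))*(-38) = -81 + (2*(-5)*(-17))*(-38) = -81 + 170*(-38) = -81 - 6460 = -6541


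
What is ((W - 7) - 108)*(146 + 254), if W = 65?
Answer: -20000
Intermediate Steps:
((W - 7) - 108)*(146 + 254) = ((65 - 7) - 108)*(146 + 254) = (58 - 108)*400 = -50*400 = -20000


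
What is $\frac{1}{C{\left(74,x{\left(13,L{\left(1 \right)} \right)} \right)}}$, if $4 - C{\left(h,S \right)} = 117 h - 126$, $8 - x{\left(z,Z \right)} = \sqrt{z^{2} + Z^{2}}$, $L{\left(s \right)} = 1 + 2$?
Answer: $- \frac{1}{8528} \approx -0.00011726$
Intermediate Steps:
$L{\left(s \right)} = 3$
$x{\left(z,Z \right)} = 8 - \sqrt{Z^{2} + z^{2}}$ ($x{\left(z,Z \right)} = 8 - \sqrt{z^{2} + Z^{2}} = 8 - \sqrt{Z^{2} + z^{2}}$)
$C{\left(h,S \right)} = 130 - 117 h$ ($C{\left(h,S \right)} = 4 - \left(117 h - 126\right) = 4 - \left(-126 + 117 h\right) = 130 - 117 h$)
$\frac{1}{C{\left(74,x{\left(13,L{\left(1 \right)} \right)} \right)}} = \frac{1}{130 - 8658} = \frac{1}{-8528} = - \frac{1}{8528}$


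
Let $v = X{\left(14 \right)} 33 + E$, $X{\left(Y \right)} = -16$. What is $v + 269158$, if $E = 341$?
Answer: $268971$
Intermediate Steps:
$v = -187$ ($v = \left(-16\right) 33 + 341 = -528 + 341 = -187$)
$v + 269158 = -187 + 269158 = 268971$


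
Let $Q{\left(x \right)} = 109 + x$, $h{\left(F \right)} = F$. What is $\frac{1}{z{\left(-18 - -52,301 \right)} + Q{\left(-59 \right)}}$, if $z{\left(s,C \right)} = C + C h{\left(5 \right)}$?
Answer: $\frac{1}{1856} \approx 0.00053879$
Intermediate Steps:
$z{\left(s,C \right)} = 6 C$ ($z{\left(s,C \right)} = C + C 5 = C + 5 C = 6 C$)
$\frac{1}{z{\left(-18 - -52,301 \right)} + Q{\left(-59 \right)}} = \frac{1}{6 \cdot 301 + \left(109 - 59\right)} = \frac{1}{1806 + 50} = \frac{1}{1856}$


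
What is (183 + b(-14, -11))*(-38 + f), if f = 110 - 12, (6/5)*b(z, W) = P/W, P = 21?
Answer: 119730/11 ≈ 10885.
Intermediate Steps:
b(z, W) = 35/(2*W) (b(z, W) = 5*(21/W)/6 = 35/(2*W))
f = 98
(183 + b(-14, -11))*(-38 + f) = (183 + (35/2)/(-11))*(-38 + 98) = (183 + (35/2)*(-1/11))*60 = (183 - 35/22)*60 = (3991/22)*60 = 119730/11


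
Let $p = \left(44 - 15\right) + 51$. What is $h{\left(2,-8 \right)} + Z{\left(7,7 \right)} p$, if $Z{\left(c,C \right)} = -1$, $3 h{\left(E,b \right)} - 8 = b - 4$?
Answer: $- \frac{244}{3} \approx -81.333$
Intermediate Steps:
$h{\left(E,b \right)} = \frac{4}{3} + \frac{b}{3}$ ($h{\left(E,b \right)} = \frac{8}{3} + \frac{b - 4}{3} = \frac{8}{3} + \frac{-4 + b}{3} = \frac{8}{3} + \left(- \frac{4}{3} + \frac{b}{3}\right) = \frac{4}{3} + \frac{b}{3}$)
$p = 80$ ($p = 29 + 51 = 80$)
$h{\left(2,-8 \right)} + Z{\left(7,7 \right)} p = \left(\frac{4}{3} + \frac{1}{3} \left(-8\right)\right) - 80 = \left(\frac{4}{3} - \frac{8}{3}\right) - 80 = - \frac{4}{3} - 80 = - \frac{244}{3}$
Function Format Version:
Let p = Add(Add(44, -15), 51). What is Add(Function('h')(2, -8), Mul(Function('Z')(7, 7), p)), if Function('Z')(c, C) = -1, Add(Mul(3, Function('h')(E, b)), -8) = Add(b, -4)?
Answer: Rational(-244, 3) ≈ -81.333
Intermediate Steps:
Function('h')(E, b) = Add(Rational(4, 3), Mul(Rational(1, 3), b)) (Function('h')(E, b) = Add(Rational(8, 3), Mul(Rational(1, 3), Add(b, -4))) = Add(Rational(8, 3), Mul(Rational(1, 3), Add(-4, b))) = Add(Rational(8, 3), Add(Rational(-4, 3), Mul(Rational(1, 3), b))) = Add(Rational(4, 3), Mul(Rational(1, 3), b)))
p = 80 (p = Add(29, 51) = 80)
Add(Function('h')(2, -8), Mul(Function('Z')(7, 7), p)) = Add(Add(Rational(4, 3), Mul(Rational(1, 3), -8)), Mul(-1, 80)) = Add(Add(Rational(4, 3), Rational(-8, 3)), -80) = Add(Rational(-4, 3), -80) = Rational(-244, 3)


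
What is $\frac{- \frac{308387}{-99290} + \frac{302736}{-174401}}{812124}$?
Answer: $\frac{23724343747}{14062962753615960} \approx 1.687 \cdot 10^{-6}$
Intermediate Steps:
$\frac{- \frac{308387}{-99290} + \frac{302736}{-174401}}{812124} = \left(\left(-308387\right) \left(- \frac{1}{99290}\right) + 302736 \left(- \frac{1}{174401}\right)\right) \frac{1}{812124} = \left(\frac{308387}{99290} - \frac{302736}{174401}\right) \frac{1}{812124} = \frac{23724343747}{17316275290} \cdot \frac{1}{812124} = \frac{23724343747}{14062962753615960}$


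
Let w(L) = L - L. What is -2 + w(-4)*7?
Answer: -2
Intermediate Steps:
w(L) = 0
-2 + w(-4)*7 = -2 + 0*7 = -2 + 0 = -2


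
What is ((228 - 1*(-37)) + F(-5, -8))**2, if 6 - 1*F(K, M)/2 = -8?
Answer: 85849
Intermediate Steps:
F(K, M) = 28 (F(K, M) = 12 - 2*(-8) = 12 + 16 = 28)
((228 - 1*(-37)) + F(-5, -8))**2 = ((228 - 1*(-37)) + 28)**2 = ((228 + 37) + 28)**2 = (265 + 28)**2 = 293**2 = 85849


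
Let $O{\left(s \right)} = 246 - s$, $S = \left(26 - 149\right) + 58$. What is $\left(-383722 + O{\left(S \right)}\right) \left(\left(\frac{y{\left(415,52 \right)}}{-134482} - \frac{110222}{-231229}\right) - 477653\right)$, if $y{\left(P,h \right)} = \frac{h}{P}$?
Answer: $\frac{1181683594544640270712069}{6452448713435} \approx 1.8314 \cdot 10^{11}$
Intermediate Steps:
$S = -65$ ($S = -123 + 58 = -65$)
$\left(-383722 + O{\left(S \right)}\right) \left(\left(\frac{y{\left(415,52 \right)}}{-134482} - \frac{110222}{-231229}\right) - 477653\right) = \left(-383722 + \left(246 - -65\right)\right) \left(\left(\frac{52 \cdot \frac{1}{415}}{-134482} - \frac{110222}{-231229}\right) - 477653\right) = \left(-383722 + \left(246 + 65\right)\right) \left(\left(52 \cdot \frac{1}{415} \left(- \frac{1}{134482}\right) - - \frac{110222}{231229}\right) - 477653\right) = \left(-383722 + 311\right) \left(\left(\frac{52}{415} \left(- \frac{1}{134482}\right) + \frac{110222}{231229}\right) - 477653\right) = - 383411 \left(\left(- \frac{26}{27905015} + \frac{110222}{231229}\right) - 477653\right) = - 383411 \left(\frac{3075740551376}{6452448713435} - 477653\right) = \left(-383411\right) \left(- \frac{3082028409577816679}{6452448713435}\right) = \frac{1181683594544640270712069}{6452448713435}$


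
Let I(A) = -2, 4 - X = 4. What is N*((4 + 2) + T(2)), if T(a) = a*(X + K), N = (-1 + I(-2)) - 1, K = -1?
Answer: -16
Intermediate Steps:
X = 0 (X = 4 - 1*4 = 4 - 4 = 0)
N = -4 (N = (-1 - 2) - 1 = -3 - 1 = -4)
T(a) = -a (T(a) = a*(0 - 1) = a*(-1) = -a)
N*((4 + 2) + T(2)) = -4*((4 + 2) - 1*2) = -4*(6 - 2) = -4*4 = -16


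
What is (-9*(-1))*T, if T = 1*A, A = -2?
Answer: -18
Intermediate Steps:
T = -2 (T = 1*(-2) = -2)
(-9*(-1))*T = -9*(-1)*(-2) = 9*(-2) = -18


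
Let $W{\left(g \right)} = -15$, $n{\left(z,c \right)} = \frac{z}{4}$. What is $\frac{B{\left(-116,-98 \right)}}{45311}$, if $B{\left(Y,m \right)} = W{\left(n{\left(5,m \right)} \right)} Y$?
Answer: $\frac{1740}{45311} \approx 0.038401$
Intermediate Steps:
$n{\left(z,c \right)} = \frac{z}{4}$ ($n{\left(z,c \right)} = z \frac{1}{4} = \frac{z}{4}$)
$B{\left(Y,m \right)} = - 15 Y$
$\frac{B{\left(-116,-98 \right)}}{45311} = \frac{\left(-15\right) \left(-116\right)}{45311} = 1740 \cdot \frac{1}{45311} = \frac{1740}{45311}$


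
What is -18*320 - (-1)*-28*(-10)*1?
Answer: -5480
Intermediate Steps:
-18*320 - (-1)*-28*(-10)*1 = -5760 - (-1)*280*1 = -5760 - (-1)*280 = -5760 - 1*(-280) = -5760 + 280 = -5480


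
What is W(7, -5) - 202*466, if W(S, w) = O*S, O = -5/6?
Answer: -564827/6 ≈ -94138.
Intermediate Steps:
O = -5/6 (O = -5*1/6 = -5/6 ≈ -0.83333)
W(S, w) = -5*S/6
W(7, -5) - 202*466 = -5/6*7 - 202*466 = -35/6 - 94132 = -564827/6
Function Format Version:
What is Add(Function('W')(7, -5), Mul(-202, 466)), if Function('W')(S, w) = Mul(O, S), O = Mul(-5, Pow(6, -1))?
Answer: Rational(-564827, 6) ≈ -94138.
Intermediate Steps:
O = Rational(-5, 6) (O = Mul(-5, Rational(1, 6)) = Rational(-5, 6) ≈ -0.83333)
Function('W')(S, w) = Mul(Rational(-5, 6), S)
Add(Function('W')(7, -5), Mul(-202, 466)) = Add(Mul(Rational(-5, 6), 7), Mul(-202, 466)) = Add(Rational(-35, 6), -94132) = Rational(-564827, 6)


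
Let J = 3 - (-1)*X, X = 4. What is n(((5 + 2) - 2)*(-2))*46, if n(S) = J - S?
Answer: 782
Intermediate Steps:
J = 7 (J = 3 - (-1)*4 = 3 - 1*(-4) = 3 + 4 = 7)
n(S) = 7 - S
n(((5 + 2) - 2)*(-2))*46 = (7 - ((5 + 2) - 2)*(-2))*46 = (7 - (7 - 2)*(-2))*46 = (7 - 5*(-2))*46 = (7 - 1*(-10))*46 = (7 + 10)*46 = 17*46 = 782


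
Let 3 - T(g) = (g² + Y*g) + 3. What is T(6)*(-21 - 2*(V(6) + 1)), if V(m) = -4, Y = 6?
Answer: 1080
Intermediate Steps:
T(g) = -g² - 6*g (T(g) = 3 - ((g² + 6*g) + 3) = 3 - (3 + g² + 6*g) = 3 + (-3 - g² - 6*g) = -g² - 6*g)
T(6)*(-21 - 2*(V(6) + 1)) = (-1*6*(6 + 6))*(-21 - 2*(-4 + 1)) = (-1*6*12)*(-21 - 2*(-3)) = -72*(-21 + 6) = -72*(-15) = 1080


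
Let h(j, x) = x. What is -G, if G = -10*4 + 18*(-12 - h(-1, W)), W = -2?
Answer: 220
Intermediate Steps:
G = -220 (G = -10*4 + 18*(-12 - 1*(-2)) = -40 + 18*(-12 + 2) = -40 + 18*(-10) = -40 - 180 = -220)
-G = -1*(-220) = 220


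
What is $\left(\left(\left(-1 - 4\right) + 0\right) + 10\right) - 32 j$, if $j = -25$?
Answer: $805$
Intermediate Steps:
$\left(\left(\left(-1 - 4\right) + 0\right) + 10\right) - 32 j = \left(\left(\left(-1 - 4\right) + 0\right) + 10\right) - -800 = \left(\left(\left(-1 - 4\right) + 0\right) + 10\right) + 800 = \left(\left(-5 + 0\right) + 10\right) + 800 = \left(-5 + 10\right) + 800 = 5 + 800 = 805$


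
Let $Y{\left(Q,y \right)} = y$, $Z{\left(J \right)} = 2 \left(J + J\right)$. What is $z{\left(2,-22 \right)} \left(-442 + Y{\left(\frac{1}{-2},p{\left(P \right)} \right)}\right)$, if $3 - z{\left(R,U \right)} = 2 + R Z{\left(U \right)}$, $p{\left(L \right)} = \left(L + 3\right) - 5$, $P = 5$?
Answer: $-77703$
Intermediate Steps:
$Z{\left(J \right)} = 4 J$ ($Z{\left(J \right)} = 2 \cdot 2 J = 4 J$)
$p{\left(L \right)} = -2 + L$ ($p{\left(L \right)} = \left(3 + L\right) - 5 = -2 + L$)
$z{\left(R,U \right)} = 1 - 4 R U$ ($z{\left(R,U \right)} = 3 - \left(2 + R 4 U\right) = 3 - \left(2 + 4 R U\right) = 1 - 4 R U$)
$z{\left(2,-22 \right)} \left(-442 + Y{\left(\frac{1}{-2},p{\left(P \right)} \right)}\right) = \left(1 - 8 \left(-22\right)\right) \left(-442 + \left(-2 + 5\right)\right) = \left(1 + 176\right) \left(-442 + 3\right) = 177 \left(-439\right) = -77703$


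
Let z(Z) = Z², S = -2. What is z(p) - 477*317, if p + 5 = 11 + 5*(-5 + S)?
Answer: -150368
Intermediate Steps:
p = -29 (p = -5 + (11 + 5*(-5 - 2)) = -5 + (11 + 5*(-7)) = -5 + (11 - 35) = -5 - 24 = -29)
z(p) - 477*317 = (-29)² - 477*317 = 841 - 151209 = -150368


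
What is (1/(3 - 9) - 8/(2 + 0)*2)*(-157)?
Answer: 7693/6 ≈ 1282.2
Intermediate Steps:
(1/(3 - 9) - 8/(2 + 0)*2)*(-157) = (1/(-6) - 8/2*2)*(-157) = (-⅙ - 8*½*2)*(-157) = (-⅙ - 4*2)*(-157) = (-⅙ - 8)*(-157) = -49/6*(-157) = 7693/6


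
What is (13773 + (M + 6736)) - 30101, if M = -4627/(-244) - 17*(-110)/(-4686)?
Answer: -497550613/51972 ≈ -9573.4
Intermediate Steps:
M = 964811/51972 (M = -4627*(-1/244) + 1870*(-1/4686) = 4627/244 - 85/213 = 964811/51972 ≈ 18.564)
(13773 + (M + 6736)) - 30101 = (13773 + (964811/51972 + 6736)) - 30101 = (13773 + 351048203/51972) - 30101 = 1066858559/51972 - 30101 = -497550613/51972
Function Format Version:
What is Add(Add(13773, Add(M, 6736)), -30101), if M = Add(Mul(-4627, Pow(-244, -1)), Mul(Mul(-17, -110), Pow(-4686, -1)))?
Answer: Rational(-497550613, 51972) ≈ -9573.4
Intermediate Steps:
M = Rational(964811, 51972) (M = Add(Mul(-4627, Rational(-1, 244)), Mul(1870, Rational(-1, 4686))) = Add(Rational(4627, 244), Rational(-85, 213)) = Rational(964811, 51972) ≈ 18.564)
Add(Add(13773, Add(M, 6736)), -30101) = Add(Add(13773, Add(Rational(964811, 51972), 6736)), -30101) = Add(Add(13773, Rational(351048203, 51972)), -30101) = Add(Rational(1066858559, 51972), -30101) = Rational(-497550613, 51972)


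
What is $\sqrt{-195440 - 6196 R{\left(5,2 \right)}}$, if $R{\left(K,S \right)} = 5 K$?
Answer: $2 i \sqrt{87585} \approx 591.9 i$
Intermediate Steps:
$\sqrt{-195440 - 6196 R{\left(5,2 \right)}} = \sqrt{-195440 - 6196 \cdot 5 \cdot 5} = \sqrt{-195440 - 154900} = \sqrt{-350340} = 2 i \sqrt{87585}$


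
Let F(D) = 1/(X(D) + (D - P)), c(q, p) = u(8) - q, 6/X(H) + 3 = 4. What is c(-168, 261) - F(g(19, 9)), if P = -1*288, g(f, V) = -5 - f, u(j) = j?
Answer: 47519/270 ≈ 176.00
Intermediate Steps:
X(H) = 6 (X(H) = 6/(-3 + 4) = 6/1 = 6*1 = 6)
P = -288
c(q, p) = 8 - q
F(D) = 1/(294 + D) (F(D) = 1/(6 + (D - 1*(-288))) = 1/(6 + (D + 288)) = 1/(6 + (288 + D)) = 1/(294 + D))
c(-168, 261) - F(g(19, 9)) = (8 - 1*(-168)) - 1/(294 + (-5 - 1*19)) = (8 + 168) - 1/(294 + (-5 - 19)) = 176 - 1/(294 - 24) = 176 - 1/270 = 47519/270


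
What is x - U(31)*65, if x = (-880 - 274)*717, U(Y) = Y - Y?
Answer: -827418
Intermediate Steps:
U(Y) = 0
x = -827418 (x = -1154*717 = -827418)
x - U(31)*65 = -827418 - 0*65 = -827418 - 1*0 = -827418 + 0 = -827418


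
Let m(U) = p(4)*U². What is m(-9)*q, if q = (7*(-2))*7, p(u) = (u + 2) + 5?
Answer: -87318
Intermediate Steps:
p(u) = 7 + u (p(u) = (2 + u) + 5 = 7 + u)
q = -98 (q = -14*7 = -98)
m(U) = 11*U² (m(U) = (7 + 4)*U² = 11*U²)
m(-9)*q = (11*(-9)²)*(-98) = (11*81)*(-98) = 891*(-98) = -87318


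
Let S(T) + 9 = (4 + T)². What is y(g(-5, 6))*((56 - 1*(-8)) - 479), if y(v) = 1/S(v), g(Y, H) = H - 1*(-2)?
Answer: -83/27 ≈ -3.0741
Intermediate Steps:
S(T) = -9 + (4 + T)²
g(Y, H) = 2 + H (g(Y, H) = H + 2 = 2 + H)
y(v) = 1/(-9 + (4 + v)²)
y(g(-5, 6))*((56 - 1*(-8)) - 479) = ((56 - 1*(-8)) - 479)/(-9 + (4 + (2 + 6))²) = ((56 + 8) - 479)/(-9 + (4 + 8)²) = (64 - 479)/(-9 + 12²) = -415/(-9 + 144) = -415/135 = (1/135)*(-415) = -83/27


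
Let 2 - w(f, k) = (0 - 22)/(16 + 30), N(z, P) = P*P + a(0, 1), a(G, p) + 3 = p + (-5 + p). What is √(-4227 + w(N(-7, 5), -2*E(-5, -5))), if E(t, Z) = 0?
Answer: 6*I*√62077/23 ≈ 64.996*I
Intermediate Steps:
a(G, p) = -8 + 2*p (a(G, p) = -3 + (p + (-5 + p)) = -3 + (-5 + 2*p) = -8 + 2*p)
N(z, P) = -6 + P² (N(z, P) = P*P + (-8 + 2*1) = P² + (-8 + 2) = P² - 6 = -6 + P²)
w(f, k) = 57/23 (w(f, k) = 2 - (0 - 22)/(16 + 30) = 2 - (-22)/46 = 2 - 1*(-11/23) = 2 + 11/23 = 57/23)
√(-4227 + w(N(-7, 5), -2*E(-5, -5))) = √(-4227 + 57/23) = √(-97164/23) = 6*I*√62077/23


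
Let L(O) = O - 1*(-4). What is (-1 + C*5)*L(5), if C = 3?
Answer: 126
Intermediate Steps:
L(O) = 4 + O (L(O) = O + 4 = 4 + O)
(-1 + C*5)*L(5) = (-1 + 3*5)*(4 + 5) = (-1 + 15)*9 = 14*9 = 126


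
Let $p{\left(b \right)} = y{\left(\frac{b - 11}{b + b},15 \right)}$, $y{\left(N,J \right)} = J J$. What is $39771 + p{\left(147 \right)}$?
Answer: $39996$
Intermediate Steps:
$y{\left(N,J \right)} = J^{2}$
$p{\left(b \right)} = 225$ ($p{\left(b \right)} = 15^{2} = 225$)
$39771 + p{\left(147 \right)} = 39771 + 225 = 39996$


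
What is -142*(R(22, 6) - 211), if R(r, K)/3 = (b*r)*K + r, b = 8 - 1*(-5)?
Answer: -710426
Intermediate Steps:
b = 13 (b = 8 + 5 = 13)
R(r, K) = 3*r + 39*K*r (R(r, K) = 3*((13*r)*K + r) = 3*(13*K*r + r) = 3*(r + 13*K*r) = 3*r + 39*K*r)
-142*(R(22, 6) - 211) = -142*(3*22*(1 + 13*6) - 211) = -142*(3*22*(1 + 78) - 211) = -142*(3*22*79 - 211) = -142*(5214 - 211) = -142*5003 = -710426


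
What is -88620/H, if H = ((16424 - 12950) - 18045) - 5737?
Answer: 22155/5077 ≈ 4.3638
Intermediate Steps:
H = -20308 (H = (3474 - 18045) - 5737 = -14571 - 5737 = -20308)
-88620/H = -88620/(-20308) = -88620*(-1/20308) = 22155/5077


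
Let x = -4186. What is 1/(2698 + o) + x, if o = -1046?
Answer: -6915271/1652 ≈ -4186.0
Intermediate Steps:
1/(2698 + o) + x = 1/(2698 - 1046) - 4186 = 1/1652 - 4186 = -6915271/1652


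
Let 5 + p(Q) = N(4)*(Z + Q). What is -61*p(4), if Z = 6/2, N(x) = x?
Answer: -1403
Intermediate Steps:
Z = 3 (Z = 6*(½) = 3)
p(Q) = 7 + 4*Q (p(Q) = -5 + 4*(3 + Q) = -5 + (12 + 4*Q) = 7 + 4*Q)
-61*p(4) = -61*(7 + 4*4) = -61*(7 + 16) = -61*23 = -1403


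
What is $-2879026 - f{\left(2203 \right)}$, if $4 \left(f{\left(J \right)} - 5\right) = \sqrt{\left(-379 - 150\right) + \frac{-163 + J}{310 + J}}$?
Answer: $-2879031 - \frac{i \sqrt{3335597881}}{10052} \approx -2.879 \cdot 10^{6} - 5.7456 i$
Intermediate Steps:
$f{\left(J \right)} = 5 + \frac{\sqrt{-529 + \frac{-163 + J}{310 + J}}}{4}$ ($f{\left(J \right)} = 5 + \frac{\sqrt{\left(-379 - 150\right) + \frac{-163 + J}{310 + J}}}{4} = 5 + \frac{\sqrt{-529 + \frac{-163 + J}{310 + J}}}{4}$)
$-2879026 - f{\left(2203 \right)} = -2879026 - \left(5 + \frac{\sqrt{11} \sqrt{\frac{-14923 - 105744}{310 + 2203}}}{4}\right) = -2879026 - \left(5 + \frac{\sqrt{11} \sqrt{\frac{-14923 - 105744}{2513}}}{4}\right) = -2879026 - \left(5 + \frac{\sqrt{11} \sqrt{\frac{1}{2513} \left(-120667\right)}}{4}\right) = -2879026 - \left(5 + \frac{\sqrt{11} \sqrt{- \frac{120667}{2513}}}{4}\right) = -2879026 - \left(5 + \frac{\sqrt{11} \frac{i \sqrt{303236171}}{2513}}{4}\right) = -2879026 - \left(5 + \frac{i \sqrt{3335597881}}{10052}\right) = -2879031 - \frac{i \sqrt{3335597881}}{10052}$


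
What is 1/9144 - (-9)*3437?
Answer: 282851353/9144 ≈ 30933.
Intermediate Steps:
1/9144 - (-9)*3437 = 1/9144 - 1*(-30933) = 1/9144 + 30933 = 282851353/9144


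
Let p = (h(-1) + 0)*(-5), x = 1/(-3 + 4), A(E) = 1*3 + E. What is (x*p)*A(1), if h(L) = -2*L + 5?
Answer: -140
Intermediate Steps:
A(E) = 3 + E
h(L) = 5 - 2*L
x = 1 (x = 1/1 = 1)
p = -35 (p = ((5 - 2*(-1)) + 0)*(-5) = ((5 + 2) + 0)*(-5) = (7 + 0)*(-5) = 7*(-5) = -35)
(x*p)*A(1) = (1*(-35))*(3 + 1) = -35*4 = -140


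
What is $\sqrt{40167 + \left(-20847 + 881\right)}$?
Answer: $\sqrt{20201} \approx 142.13$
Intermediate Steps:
$\sqrt{40167 + \left(-20847 + 881\right)} = \sqrt{40167 - 19966} = \sqrt{20201}$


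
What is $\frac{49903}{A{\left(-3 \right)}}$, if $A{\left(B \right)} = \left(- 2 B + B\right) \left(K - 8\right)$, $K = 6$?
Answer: $- \frac{49903}{6} \approx -8317.2$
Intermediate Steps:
$A{\left(B \right)} = 2 B$ ($A{\left(B \right)} = \left(- 2 B + B\right) \left(6 - 8\right) = - B \left(-2\right) = 2 B$)
$\frac{49903}{A{\left(-3 \right)}} = \frac{49903}{2 \left(-3\right)} = \frac{49903}{-6} = 49903 \left(- \frac{1}{6}\right) = - \frac{49903}{6}$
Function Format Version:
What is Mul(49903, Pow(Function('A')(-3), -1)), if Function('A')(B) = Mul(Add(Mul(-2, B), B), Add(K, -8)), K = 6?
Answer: Rational(-49903, 6) ≈ -8317.2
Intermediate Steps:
Function('A')(B) = Mul(2, B) (Function('A')(B) = Mul(Add(Mul(-2, B), B), Add(6, -8)) = Mul(Mul(-1, B), -2) = Mul(2, B))
Mul(49903, Pow(Function('A')(-3), -1)) = Mul(49903, Pow(Mul(2, -3), -1)) = Mul(49903, Pow(-6, -1)) = Mul(49903, Rational(-1, 6)) = Rational(-49903, 6)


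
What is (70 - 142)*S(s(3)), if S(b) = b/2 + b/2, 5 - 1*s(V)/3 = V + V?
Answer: 216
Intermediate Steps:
s(V) = 15 - 6*V (s(V) = 15 - 3*(V + V) = 15 - 6*V)
S(b) = b (S(b) = b*(½) + b*(½) = b/2 + b/2 = b)
(70 - 142)*S(s(3)) = (70 - 142)*(15 - 6*3) = -72*(15 - 18) = -72*(-3) = 216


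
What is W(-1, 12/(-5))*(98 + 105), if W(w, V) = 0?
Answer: 0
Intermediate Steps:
W(-1, 12/(-5))*(98 + 105) = 0*(98 + 105) = 0*203 = 0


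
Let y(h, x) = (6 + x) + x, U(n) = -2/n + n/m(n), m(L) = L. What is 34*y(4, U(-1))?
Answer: 408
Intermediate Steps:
U(n) = 1 - 2/n (U(n) = -2/n + n/n = -2/n + 1 = 1 - 2/n)
y(h, x) = 6 + 2*x
34*y(4, U(-1)) = 34*(6 + 2*((-2 - 1)/(-1))) = 34*(6 + 2*(-1*(-3))) = 34*(6 + 2*3) = 34*(6 + 6) = 34*12 = 408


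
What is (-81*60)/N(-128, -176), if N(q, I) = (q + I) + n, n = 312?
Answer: -1215/2 ≈ -607.50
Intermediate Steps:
N(q, I) = 312 + I + q (N(q, I) = (q + I) + 312 = (I + q) + 312 = 312 + I + q)
(-81*60)/N(-128, -176) = (-81*60)/(312 - 176 - 128) = -4860/8 = -4860*1/8 = -1215/2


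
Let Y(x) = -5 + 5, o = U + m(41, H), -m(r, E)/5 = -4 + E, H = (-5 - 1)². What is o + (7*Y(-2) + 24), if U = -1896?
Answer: -2032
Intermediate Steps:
H = 36 (H = (-6)² = 36)
m(r, E) = 20 - 5*E (m(r, E) = -5*(-4 + E) = 20 - 5*E)
o = -2056 (o = -1896 + (20 - 5*36) = -1896 + (20 - 180) = -1896 - 160 = -2056)
Y(x) = 0
o + (7*Y(-2) + 24) = -2056 + (7*0 + 24) = -2056 + (0 + 24) = -2056 + 24 = -2032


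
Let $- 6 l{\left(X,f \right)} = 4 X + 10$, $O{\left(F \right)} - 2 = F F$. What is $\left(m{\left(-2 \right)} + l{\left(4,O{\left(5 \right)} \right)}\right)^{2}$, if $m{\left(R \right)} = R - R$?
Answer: $\frac{169}{9} \approx 18.778$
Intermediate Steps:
$O{\left(F \right)} = 2 + F^{2}$ ($O{\left(F \right)} = 2 + F F = 2 + F^{2}$)
$m{\left(R \right)} = 0$
$l{\left(X,f \right)} = - \frac{5}{3} - \frac{2 X}{3}$ ($l{\left(X,f \right)} = - \frac{4 X + 10}{6} = - \frac{10 + 4 X}{6} = - \frac{5}{3} - \frac{2 X}{3}$)
$\left(m{\left(-2 \right)} + l{\left(4,O{\left(5 \right)} \right)}\right)^{2} = \left(0 - \frac{13}{3}\right)^{2} = \left(- \frac{13}{3}\right)^{2} = \frac{169}{9}$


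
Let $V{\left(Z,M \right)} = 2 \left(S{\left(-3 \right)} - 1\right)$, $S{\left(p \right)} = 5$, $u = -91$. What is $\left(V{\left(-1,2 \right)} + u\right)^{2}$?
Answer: $6889$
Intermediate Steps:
$V{\left(Z,M \right)} = 8$ ($V{\left(Z,M \right)} = 2 \left(5 - 1\right) = 2 \cdot 4 = 8$)
$\left(V{\left(-1,2 \right)} + u\right)^{2} = \left(8 - 91\right)^{2} = \left(-83\right)^{2} = 6889$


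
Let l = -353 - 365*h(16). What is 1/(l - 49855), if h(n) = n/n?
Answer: -1/50573 ≈ -1.9773e-5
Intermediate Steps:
h(n) = 1
l = -718 (l = -353 - 365*1 = -353 - 365 = -718)
1/(l - 49855) = 1/(-718 - 49855) = 1/(-50573) = -1/50573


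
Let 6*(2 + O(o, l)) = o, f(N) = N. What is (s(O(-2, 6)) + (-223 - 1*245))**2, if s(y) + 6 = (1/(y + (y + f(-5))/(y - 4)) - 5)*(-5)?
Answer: 887920804/4489 ≈ 1.9780e+5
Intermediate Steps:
O(o, l) = -2 + o/6
s(y) = 19 - 5/(y + (-5 + y)/(-4 + y)) (s(y) = -6 + (1/(y + (y - 5)/(y - 4)) - 5)*(-5) = -6 + (1/(y + (-5 + y)/(-4 + y)) - 5)*(-5) = -6 + (-5 + 1/(y + (-5 + y)/(-4 + y)))*(-5) = -6 + (25 - 5/(y + (-5 + y)/(-4 + y))) = 19 - 5/(y + (-5 + y)/(-4 + y)))
(s(O(-2, 6)) + (-223 - 1*245))**2 = ((75 - 19*(-2 + (1/6)*(-2))**2 + 62*(-2 + (1/6)*(-2)))/(5 - (-2 + (1/6)*(-2))**2 + 3*(-2 + (1/6)*(-2))) + (-223 - 1*245))**2 = ((75 - 19*(-2 - 1/3)**2 + 62*(-2 - 1/3))/(5 - (-2 - 1/3)**2 + 3*(-2 - 1/3)) + (-223 - 245))**2 = ((75 - 19*(-7/3)**2 + 62*(-7/3))/(5 - (-7/3)**2 + 3*(-7/3)) - 468)**2 = ((75 - 19*49/9 - 434/3)/(5 - 1*49/9 - 7) - 468)**2 = ((75 - 931/9 - 434/3)/(5 - 49/9 - 7) - 468)**2 = (-1558/9/(-67/9) - 468)**2 = (-9/67*(-1558/9) - 468)**2 = (1558/67 - 468)**2 = (-29798/67)**2 = 887920804/4489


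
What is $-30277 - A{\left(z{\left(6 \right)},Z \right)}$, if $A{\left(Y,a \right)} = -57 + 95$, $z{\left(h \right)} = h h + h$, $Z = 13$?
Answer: $-30315$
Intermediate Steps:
$z{\left(h \right)} = h + h^{2}$ ($z{\left(h \right)} = h^{2} + h = h + h^{2}$)
$A{\left(Y,a \right)} = 38$
$-30277 - A{\left(z{\left(6 \right)},Z \right)} = -30277 - 38 = -30315$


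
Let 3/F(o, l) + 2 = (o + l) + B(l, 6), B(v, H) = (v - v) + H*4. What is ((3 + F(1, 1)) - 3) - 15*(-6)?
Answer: 721/8 ≈ 90.125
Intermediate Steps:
B(v, H) = 4*H (B(v, H) = 0 + 4*H = 4*H)
F(o, l) = 3/(22 + l + o) (F(o, l) = 3/(-2 + ((o + l) + 4*6)) = 3/(-2 + ((l + o) + 24)) = 3/(-2 + (24 + l + o)) = 3/(22 + l + o))
((3 + F(1, 1)) - 3) - 15*(-6) = ((3 + 3/(22 + 1 + 1)) - 3) - 15*(-6) = ((3 + 3/24) - 3) + 90 = ((3 + 3*(1/24)) - 3) + 90 = ((3 + ⅛) - 3) + 90 = (25/8 - 3) + 90 = ⅛ + 90 = 721/8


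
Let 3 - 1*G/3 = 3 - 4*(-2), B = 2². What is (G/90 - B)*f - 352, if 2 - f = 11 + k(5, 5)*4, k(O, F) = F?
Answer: -3424/15 ≈ -228.27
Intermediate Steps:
f = -29 (f = 2 - (11 + 5*4) = 2 - (11 + 20) = 2 - 1*31 = 2 - 31 = -29)
B = 4
G = -24 (G = 9 - 3*(3 - 4*(-2)) = 9 - 3*(3 + 8) = 9 - 3*11 = 9 - 33 = -24)
(G/90 - B)*f - 352 = (-24/90 - 1*4)*(-29) - 352 = (-24*1/90 - 4)*(-29) - 352 = (-4/15 - 4)*(-29) - 352 = -64/15*(-29) - 352 = 1856/15 - 352 = -3424/15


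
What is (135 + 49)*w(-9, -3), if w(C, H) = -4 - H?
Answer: -184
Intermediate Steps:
(135 + 49)*w(-9, -3) = (135 + 49)*(-4 - 1*(-3)) = 184*(-4 + 3) = 184*(-1) = -184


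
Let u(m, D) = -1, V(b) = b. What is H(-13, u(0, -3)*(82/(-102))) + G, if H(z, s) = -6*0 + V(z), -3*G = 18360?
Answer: -6133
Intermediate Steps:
G = -6120 (G = -⅓*18360 = -6120)
H(z, s) = z (H(z, s) = -6*0 + z = 0 + z = z)
H(-13, u(0, -3)*(82/(-102))) + G = -13 - 6120 = -6133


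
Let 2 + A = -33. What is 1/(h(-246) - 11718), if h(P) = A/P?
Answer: -246/2882593 ≈ -8.5340e-5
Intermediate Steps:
A = -35 (A = -2 - 33 = -35)
h(P) = -35/P
1/(h(-246) - 11718) = 1/(-35/(-246) - 11718) = 1/(-35*(-1/246) - 11718) = 1/(35/246 - 11718) = 1/(-2882593/246) = -246/2882593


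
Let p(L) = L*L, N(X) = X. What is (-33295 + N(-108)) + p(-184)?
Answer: 453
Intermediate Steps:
p(L) = L²
(-33295 + N(-108)) + p(-184) = (-33295 - 108) + (-184)² = -33403 + 33856 = 453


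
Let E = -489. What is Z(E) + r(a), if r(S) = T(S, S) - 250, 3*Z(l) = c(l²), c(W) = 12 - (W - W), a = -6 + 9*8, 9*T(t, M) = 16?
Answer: -2198/9 ≈ -244.22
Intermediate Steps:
T(t, M) = 16/9 (T(t, M) = (⅑)*16 = 16/9)
a = 66 (a = -6 + 72 = 66)
c(W) = 12 (c(W) = 12 - 1*0 = 12 + 0 = 12)
Z(l) = 4 (Z(l) = (⅓)*12 = 4)
r(S) = -2234/9 (r(S) = 16/9 - 250 = -2234/9)
Z(E) + r(a) = 4 - 2234/9 = -2198/9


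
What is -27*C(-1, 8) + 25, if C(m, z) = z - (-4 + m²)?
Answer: -272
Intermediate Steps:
C(m, z) = 4 + z - m² (C(m, z) = z + (4 - m²) = 4 + z - m²)
-27*C(-1, 8) + 25 = -27*(4 + 8 - 1*(-1)²) + 25 = -27*(4 + 8 - 1*1) + 25 = -27*(4 + 8 - 1) + 25 = -27*11 + 25 = -297 + 25 = -272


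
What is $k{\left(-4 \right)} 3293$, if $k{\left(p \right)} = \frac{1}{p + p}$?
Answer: $- \frac{3293}{8} \approx -411.63$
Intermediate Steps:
$k{\left(p \right)} = \frac{1}{2 p}$
$k{\left(-4 \right)} 3293 = \frac{1}{2 \left(-4\right)} 3293 = \frac{1}{2} \left(- \frac{1}{4}\right) 3293 = \left(- \frac{1}{8}\right) 3293 = - \frac{3293}{8}$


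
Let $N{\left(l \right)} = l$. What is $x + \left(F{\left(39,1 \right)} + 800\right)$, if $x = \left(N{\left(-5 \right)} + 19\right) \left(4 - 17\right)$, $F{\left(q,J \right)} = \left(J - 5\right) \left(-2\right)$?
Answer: $626$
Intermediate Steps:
$F{\left(q,J \right)} = 10 - 2 J$ ($F{\left(q,J \right)} = \left(-5 + J\right) \left(-2\right) = 10 - 2 J$)
$x = -182$ ($x = \left(-5 + 19\right) \left(4 - 17\right) = 14 \left(-13\right) = -182$)
$x + \left(F{\left(39,1 \right)} + 800\right) = -182 + \left(\left(10 - 2\right) + 800\right) = -182 + \left(8 + 800\right) = -182 + 808 = 626$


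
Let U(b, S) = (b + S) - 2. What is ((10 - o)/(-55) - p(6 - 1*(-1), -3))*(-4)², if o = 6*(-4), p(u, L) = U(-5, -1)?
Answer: 6496/55 ≈ 118.11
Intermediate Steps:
U(b, S) = -2 + S + b (U(b, S) = (S + b) - 2 = -2 + S + b)
p(u, L) = -8 (p(u, L) = -2 - 1 - 5 = -8)
o = -24
((10 - o)/(-55) - p(6 - 1*(-1), -3))*(-4)² = ((10 - 1*(-24))/(-55) - 1*(-8))*(-4)² = ((10 + 24)*(-1/55) + 8)*16 = (34*(-1/55) + 8)*16 = (-34/55 + 8)*16 = (406/55)*16 = 6496/55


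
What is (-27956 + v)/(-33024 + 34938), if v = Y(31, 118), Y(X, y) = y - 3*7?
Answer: -27859/1914 ≈ -14.555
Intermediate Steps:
Y(X, y) = -21 + y (Y(X, y) = y - 21 = -21 + y)
v = 97 (v = -21 + 118 = 97)
(-27956 + v)/(-33024 + 34938) = (-27956 + 97)/(-33024 + 34938) = -27859/1914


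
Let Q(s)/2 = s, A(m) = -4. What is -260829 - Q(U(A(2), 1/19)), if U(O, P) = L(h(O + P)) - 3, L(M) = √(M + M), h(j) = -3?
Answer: -260823 - 2*I*√6 ≈ -2.6082e+5 - 4.899*I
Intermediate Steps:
L(M) = √2*√M (L(M) = √(2*M) = √2*√M)
U(O, P) = -3 + I*√6 (U(O, P) = √2*√(-3) - 3 = √2*(I*√3) - 3 = I*√6 - 3 = -3 + I*√6)
Q(s) = 2*s
-260829 - Q(U(A(2), 1/19)) = -260829 - 2*(-3 + I*√6) = -260829 - (-6 + 2*I*√6) = -260829 + (6 - 2*I*√6) = -260823 - 2*I*√6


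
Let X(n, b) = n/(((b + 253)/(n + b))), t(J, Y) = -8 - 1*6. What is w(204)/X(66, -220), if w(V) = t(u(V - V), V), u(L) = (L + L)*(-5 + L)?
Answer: 1/22 ≈ 0.045455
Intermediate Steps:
u(L) = 2*L*(-5 + L) (u(L) = (2*L)*(-5 + L) = 2*L*(-5 + L))
t(J, Y) = -14 (t(J, Y) = -8 - 6 = -14)
X(n, b) = n*(b + n)/(253 + b) (X(n, b) = n/(((253 + b)/(b + n))) = n*((b + n)/(253 + b)) = n*(b + n)/(253 + b))
w(V) = -14
w(204)/X(66, -220) = -14*(253 - 220)/(66*(-220 + 66)) = -14/(66*(-154)/33) = -14/(66*(1/33)*(-154)) = -14/(-308) = -14*(-1/308) = 1/22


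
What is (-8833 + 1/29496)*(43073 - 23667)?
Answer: -2528001834401/14748 ≈ -1.7141e+8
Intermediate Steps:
(-8833 + 1/29496)*(43073 - 23667) = (-8833 + 1/29496)*19406 = -260538167/29496*19406 = -2528001834401/14748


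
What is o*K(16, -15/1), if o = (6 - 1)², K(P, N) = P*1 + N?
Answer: 25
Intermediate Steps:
K(P, N) = N + P (K(P, N) = P + N = N + P)
o = 25 (o = 5² = 25)
o*K(16, -15/1) = 25*(-15/1 + 16) = 25*(-15*1 + 16) = 25*(-15 + 16) = 25*1 = 25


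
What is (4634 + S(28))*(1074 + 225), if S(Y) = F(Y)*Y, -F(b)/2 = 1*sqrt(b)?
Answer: 6019566 - 145488*sqrt(7) ≈ 5.6346e+6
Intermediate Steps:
F(b) = -2*sqrt(b)
S(Y) = -2*Y**(3/2) (S(Y) = (-2*sqrt(Y))*Y = -2*Y**(3/2))
(4634 + S(28))*(1074 + 225) = (4634 - 112*sqrt(7))*(1074 + 225) = (4634 - 112*sqrt(7))*1299 = 6019566 - 145488*sqrt(7)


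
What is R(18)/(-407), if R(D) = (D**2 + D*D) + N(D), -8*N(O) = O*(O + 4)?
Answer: -1197/814 ≈ -1.4705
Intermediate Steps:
N(O) = -O*(4 + O)/8 (N(O) = -O*(O + 4)/8 = -O*(4 + O)/8)
R(D) = 2*D**2 - D*(4 + D)/8 (R(D) = (D**2 + D*D) - D*(4 + D)/8 = (D**2 + D**2) - D*(4 + D)/8 = 2*D**2 - D*(4 + D)/8)
R(18)/(-407) = ((1/8)*18*(-4 + 15*18))/(-407) = ((1/8)*18*(-4 + 270))*(-1/407) = ((1/8)*18*266)*(-1/407) = (1197/2)*(-1/407) = -1197/814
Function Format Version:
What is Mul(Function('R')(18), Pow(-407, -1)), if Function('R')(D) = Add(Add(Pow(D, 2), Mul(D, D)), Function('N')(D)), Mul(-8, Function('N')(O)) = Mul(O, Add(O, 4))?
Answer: Rational(-1197, 814) ≈ -1.4705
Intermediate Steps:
Function('N')(O) = Mul(Rational(-1, 8), O, Add(4, O)) (Function('N')(O) = Mul(Rational(-1, 8), Mul(O, Add(O, 4))) = Mul(Rational(-1, 8), Mul(O, Add(4, O))) = Mul(Rational(-1, 8), O, Add(4, O)))
Function('R')(D) = Add(Mul(2, Pow(D, 2)), Mul(Rational(-1, 8), D, Add(4, D))) (Function('R')(D) = Add(Add(Pow(D, 2), Mul(D, D)), Mul(Rational(-1, 8), D, Add(4, D))) = Add(Add(Pow(D, 2), Pow(D, 2)), Mul(Rational(-1, 8), D, Add(4, D))) = Add(Mul(2, Pow(D, 2)), Mul(Rational(-1, 8), D, Add(4, D))))
Mul(Function('R')(18), Pow(-407, -1)) = Mul(Mul(Rational(1, 8), 18, Add(-4, Mul(15, 18))), Pow(-407, -1)) = Mul(Mul(Rational(1, 8), 18, Add(-4, 270)), Rational(-1, 407)) = Mul(Mul(Rational(1, 8), 18, 266), Rational(-1, 407)) = Mul(Rational(1197, 2), Rational(-1, 407)) = Rational(-1197, 814)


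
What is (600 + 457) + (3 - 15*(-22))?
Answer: 1390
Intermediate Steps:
(600 + 457) + (3 - 15*(-22)) = 1057 + (3 + 330) = 1057 + 333 = 1390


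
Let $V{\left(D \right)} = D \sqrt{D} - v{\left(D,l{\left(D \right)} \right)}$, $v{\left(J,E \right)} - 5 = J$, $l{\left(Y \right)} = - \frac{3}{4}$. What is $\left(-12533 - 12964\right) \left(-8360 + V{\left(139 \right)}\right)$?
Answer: $216826488 - 3544083 \sqrt{139} \approx 1.7504 \cdot 10^{8}$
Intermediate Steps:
$l{\left(Y \right)} = - \frac{3}{4}$ ($l{\left(Y \right)} = \left(-3\right) \frac{1}{4} = - \frac{3}{4}$)
$v{\left(J,E \right)} = 5 + J$
$V{\left(D \right)} = -5 + D^{\frac{3}{2}} - D$ ($V{\left(D \right)} = D \sqrt{D} - \left(5 + D\right) = D^{\frac{3}{2}} - \left(5 + D\right) = -5 + D^{\frac{3}{2}} - D$)
$\left(-12533 - 12964\right) \left(-8360 + V{\left(139 \right)}\right) = \left(-12533 - 12964\right) \left(-8360 - \left(144 - 139 \sqrt{139}\right)\right) = - 25497 \left(-8360 - \left(144 - 139 \sqrt{139}\right)\right) = - 25497 \left(-8504 + 139 \sqrt{139}\right) = 216826488 - 3544083 \sqrt{139}$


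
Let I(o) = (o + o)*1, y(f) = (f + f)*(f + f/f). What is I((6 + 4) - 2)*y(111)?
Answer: 397824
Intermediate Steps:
y(f) = 2*f*(1 + f) (y(f) = (2*f)*(f + 1) = (2*f)*(1 + f) = 2*f*(1 + f))
I(o) = 2*o (I(o) = (2*o)*1 = 2*o)
I((6 + 4) - 2)*y(111) = (2*((6 + 4) - 2))*(2*111*(1 + 111)) = (2*(10 - 2))*(2*111*112) = (2*8)*24864 = 16*24864 = 397824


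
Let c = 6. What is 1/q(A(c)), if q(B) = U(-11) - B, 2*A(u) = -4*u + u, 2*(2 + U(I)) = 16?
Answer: 1/15 ≈ 0.066667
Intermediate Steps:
U(I) = 6 (U(I) = -2 + (½)*16 = -2 + 8 = 6)
A(u) = -3*u/2 (A(u) = (-4*u + u)/2 = (-3*u)/2 = -3*u/2)
q(B) = 6 - B
1/q(A(c)) = 1/(6 - (-3)*6/2) = 1/(6 - 1*(-9)) = 1/(6 + 9) = 1/15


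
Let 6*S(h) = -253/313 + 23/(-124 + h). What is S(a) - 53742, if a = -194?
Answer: -32095025021/597204 ≈ -53742.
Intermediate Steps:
S(h) = -253/1878 + 23/(6*(-124 + h)) (S(h) = (-253/313 + 23/(-124 + h))/6 = -253/1878 + 23/(6*(-124 + h)))
S(a) - 53742 = 23*(1677 - 11*(-194))/(1878*(-124 - 194)) - 53742 = (23/1878)*(1677 + 2134)/(-318) - 53742 = (23/1878)*(-1/318)*3811 - 53742 = -87653/597204 - 53742 = -32095025021/597204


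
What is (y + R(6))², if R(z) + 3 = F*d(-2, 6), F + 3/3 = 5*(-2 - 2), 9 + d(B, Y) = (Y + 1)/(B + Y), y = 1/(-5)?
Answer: 8886361/400 ≈ 22216.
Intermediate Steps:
y = -⅕ ≈ -0.20000
d(B, Y) = -9 + (1 + Y)/(B + Y) (d(B, Y) = -9 + (Y + 1)/(B + Y) = -9 + (1 + Y)/(B + Y))
F = -21 (F = -1 + 5*(-2 - 2) = -1 + 5*(-4) = -1 - 20 = -21)
R(z) = 597/4 (R(z) = -3 - 21*(1 - 9*(-2) - 8*6)/(-2 + 6) = -3 - 21*(1 + 18 - 48)/4 = -3 - 21*(-29)/4 = -3 - 21*(-29/4) = -3 + 609/4 = 597/4)
(y + R(6))² = (-⅕ + 597/4)² = (2981/20)² = 8886361/400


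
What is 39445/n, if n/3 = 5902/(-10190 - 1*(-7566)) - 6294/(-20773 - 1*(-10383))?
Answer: -268850808800/33604743 ≈ -8000.4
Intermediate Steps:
n = -33604743/6815840 (n = 3*(5902/(-10190 - 1*(-7566)) - 6294/(-20773 - 1*(-10383))) = 3*(5902/(-10190 + 7566) - 6294/(-20773 + 10383)) = 3*(5902/(-2624) - 6294/(-10390)) = 3*(5902*(-1/2624) - 6294*(-1/10390)) = 3*(-2951/1312 + 3147/5195) = 3*(-11201581/6815840) = -33604743/6815840 ≈ -4.9304)
39445/n = 39445/(-33604743/6815840) = 39445*(-6815840/33604743) = -268850808800/33604743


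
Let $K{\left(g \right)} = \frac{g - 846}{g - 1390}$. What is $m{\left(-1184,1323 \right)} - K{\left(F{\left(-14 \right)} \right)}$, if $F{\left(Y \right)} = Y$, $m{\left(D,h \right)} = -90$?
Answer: $- \frac{31805}{351} \approx -90.613$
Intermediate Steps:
$K{\left(g \right)} = \frac{-846 + g}{-1390 + g}$ ($K{\left(g \right)} = \frac{-846 + g}{g - 1390} = \frac{-846 + g}{-1390 + g}$)
$m{\left(-1184,1323 \right)} - K{\left(F{\left(-14 \right)} \right)} = -90 - \frac{-846 - 14}{-1390 - 14} = -90 - \frac{1}{-1404} \left(-860\right) = -90 - \left(- \frac{1}{1404}\right) \left(-860\right) = -90 - \frac{215}{351} = - \frac{31805}{351}$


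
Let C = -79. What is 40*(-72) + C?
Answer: -2959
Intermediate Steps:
40*(-72) + C = 40*(-72) - 79 = -2880 - 79 = -2959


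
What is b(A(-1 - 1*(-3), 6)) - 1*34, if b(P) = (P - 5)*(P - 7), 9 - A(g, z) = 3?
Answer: -35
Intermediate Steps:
A(g, z) = 6 (A(g, z) = 9 - 1*3 = 9 - 3 = 6)
b(P) = (-7 + P)*(-5 + P) (b(P) = (-5 + P)*(-7 + P) = (-7 + P)*(-5 + P))
b(A(-1 - 1*(-3), 6)) - 1*34 = (35 + 6² - 12*6) - 1*34 = (35 + 36 - 72) - 34 = -1 - 34 = -35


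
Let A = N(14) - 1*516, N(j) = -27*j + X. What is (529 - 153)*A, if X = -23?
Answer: -344792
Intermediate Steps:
N(j) = -23 - 27*j (N(j) = -27*j - 23 = -23 - 27*j)
A = -917 (A = (-23 - 27*14) - 1*516 = (-23 - 378) - 516 = -401 - 516 = -917)
(529 - 153)*A = (529 - 153)*(-917) = 376*(-917) = -344792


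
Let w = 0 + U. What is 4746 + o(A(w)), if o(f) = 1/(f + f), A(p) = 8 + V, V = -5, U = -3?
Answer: 28477/6 ≈ 4746.2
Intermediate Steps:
w = -3 (w = 0 - 3 = -3)
A(p) = 3 (A(p) = 8 - 5 = 3)
o(f) = 1/(2*f)
4746 + o(A(w)) = 4746 + (½)/3 = 4746 + (½)*(⅓) = 4746 + ⅙ = 28477/6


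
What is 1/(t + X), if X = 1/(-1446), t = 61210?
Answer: 1446/88509659 ≈ 1.6337e-5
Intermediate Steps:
X = -1/1446 ≈ -0.00069156
1/(t + X) = 1/(61210 - 1/1446) = 1/(88509659/1446) = 1446/88509659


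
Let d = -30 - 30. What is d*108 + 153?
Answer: -6327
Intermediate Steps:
d = -60
d*108 + 153 = -60*108 + 153 = -6480 + 153 = -6327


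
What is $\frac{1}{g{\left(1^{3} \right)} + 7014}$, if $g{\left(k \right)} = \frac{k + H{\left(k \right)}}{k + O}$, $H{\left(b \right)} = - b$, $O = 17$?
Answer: $\frac{1}{7014} \approx 0.00014257$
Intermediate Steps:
$g{\left(k \right)} = 0$ ($g{\left(k \right)} = \frac{k - k}{k + 17} = \frac{0}{17 + k} = 0$)
$\frac{1}{g{\left(1^{3} \right)} + 7014} = \frac{1}{0 + 7014} = \frac{1}{7014}$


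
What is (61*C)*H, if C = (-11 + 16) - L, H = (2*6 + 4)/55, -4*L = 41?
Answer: 14884/55 ≈ 270.62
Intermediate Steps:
L = -41/4 (L = -1/4*41 = -41/4 ≈ -10.250)
H = 16/55 (H = (12 + 4)*(1/55) = 16*(1/55) = 16/55 ≈ 0.29091)
C = 61/4 (C = (-11 + 16) - 1*(-41/4) = 5 + 41/4 = 61/4 ≈ 15.250)
(61*C)*H = (61*(61/4))*(16/55) = (3721/4)*(16/55) = 14884/55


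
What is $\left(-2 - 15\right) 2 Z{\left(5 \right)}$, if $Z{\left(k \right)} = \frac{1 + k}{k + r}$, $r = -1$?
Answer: $-51$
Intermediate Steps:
$Z{\left(k \right)} = \frac{1 + k}{-1 + k}$ ($Z{\left(k \right)} = \frac{1 + k}{k - 1} = \frac{1 + k}{-1 + k}$)
$\left(-2 - 15\right) 2 Z{\left(5 \right)} = \left(-2 - 15\right) 2 \frac{1 + 5}{-1 + 5} = - 17 \cdot 2 \cdot \frac{1}{4} \cdot 6 = - 17 \cdot 2 \cdot \frac{3}{2} = \left(-17\right) 3 = -51$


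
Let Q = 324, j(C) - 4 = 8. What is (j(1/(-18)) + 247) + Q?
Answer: 583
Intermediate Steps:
j(C) = 12 (j(C) = 4 + 8 = 12)
(j(1/(-18)) + 247) + Q = (12 + 247) + 324 = 259 + 324 = 583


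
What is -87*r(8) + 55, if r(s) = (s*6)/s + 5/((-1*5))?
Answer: -380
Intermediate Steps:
r(s) = 5 (r(s) = (6*s)/s + 5/(-5) = 6 + 5*(-⅕) = 6 - 1 = 5)
-87*r(8) + 55 = -87*5 + 55 = -435 + 55 = -380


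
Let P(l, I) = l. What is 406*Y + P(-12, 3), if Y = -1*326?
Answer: -132368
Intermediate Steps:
Y = -326
406*Y + P(-12, 3) = 406*(-326) - 12 = -132356 - 12 = -132368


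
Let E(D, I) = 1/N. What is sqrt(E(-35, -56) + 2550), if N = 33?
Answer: sqrt(2776983)/33 ≈ 50.498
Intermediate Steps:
E(D, I) = 1/33
sqrt(E(-35, -56) + 2550) = sqrt(1/33 + 2550) = sqrt(84151/33) = sqrt(2776983)/33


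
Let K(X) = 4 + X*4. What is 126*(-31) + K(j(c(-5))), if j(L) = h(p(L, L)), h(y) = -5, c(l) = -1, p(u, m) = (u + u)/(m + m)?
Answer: -3922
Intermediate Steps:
p(u, m) = u/m (p(u, m) = (2*u)/((2*m)) = (2*u)*(1/(2*m)) = u/m)
j(L) = -5
K(X) = 4 + 4*X
126*(-31) + K(j(c(-5))) = 126*(-31) + (4 + 4*(-5)) = -3906 + (4 - 20) = -3906 - 16 = -3922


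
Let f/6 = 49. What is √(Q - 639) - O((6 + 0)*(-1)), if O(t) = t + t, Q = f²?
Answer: 12 + 3*√9533 ≈ 304.91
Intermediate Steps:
f = 294 (f = 6*49 = 294)
Q = 86436 (Q = 294² = 86436)
O(t) = 2*t
√(Q - 639) - O((6 + 0)*(-1)) = √(86436 - 639) - 2*(6 + 0)*(-1) = √85797 - 2*6*(-1) = 3*√9533 - 2*(-6) = 3*√9533 - 1*(-12) = 3*√9533 + 12 = 12 + 3*√9533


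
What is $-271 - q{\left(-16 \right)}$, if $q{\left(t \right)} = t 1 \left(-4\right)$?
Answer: $-335$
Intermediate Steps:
$q{\left(t \right)} = - 4 t$ ($q{\left(t \right)} = t \left(-4\right) = - 4 t$)
$-271 - q{\left(-16 \right)} = -271 - \left(-4\right) \left(-16\right) = -271 - 64 = -335$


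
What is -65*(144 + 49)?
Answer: -12545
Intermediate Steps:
-65*(144 + 49) = -65*193 = -12545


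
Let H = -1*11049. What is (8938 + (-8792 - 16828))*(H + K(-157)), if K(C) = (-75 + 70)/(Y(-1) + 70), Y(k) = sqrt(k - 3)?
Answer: 225977066143/1226 - 41705*I/1226 ≈ 1.8432e+8 - 34.017*I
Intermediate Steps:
Y(k) = sqrt(-3 + k)
H = -11049
K(C) = -5*(70 - 2*I)/4904 (K(C) = (-75 + 70)/(sqrt(-3 - 1) + 70) = -5/(sqrt(-4) + 70) = -5/(2*I + 70) = -5*(70 - 2*I)/4904)
(8938 + (-8792 - 16828))*(H + K(-157)) = (8938 + (-8792 - 16828))*(-11049 + (-175/2452 + 5*I/2452)) = (8938 - 25620)*(-27092323/2452 + 5*I/2452) = -16682*(-27092323/2452 + 5*I/2452) = 225977066143/1226 - 41705*I/1226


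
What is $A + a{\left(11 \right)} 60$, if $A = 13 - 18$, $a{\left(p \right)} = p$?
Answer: $655$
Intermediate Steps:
$A = -5$
$A + a{\left(11 \right)} 60 = -5 + 11 \cdot 60 = -5 + 660 = 655$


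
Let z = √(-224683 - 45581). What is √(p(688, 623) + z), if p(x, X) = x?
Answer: √(688 + 2*I*√67566) ≈ 27.842 + 9.3361*I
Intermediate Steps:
z = 2*I*√67566 (z = √(-270264) = 2*I*√67566 ≈ 519.87*I)
√(p(688, 623) + z) = √(688 + 2*I*√67566)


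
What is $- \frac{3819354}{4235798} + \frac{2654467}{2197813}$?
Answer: $\frac{203540009776}{664963707841} \approx 0.30609$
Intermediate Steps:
$- \frac{3819354}{4235798} + \frac{2654467}{2197813} = \left(-3819354\right) \frac{1}{4235798} + 2654467 \cdot \frac{1}{2197813} = - \frac{272811}{302557} + \frac{2654467}{2197813} = \frac{203540009776}{664963707841}$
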